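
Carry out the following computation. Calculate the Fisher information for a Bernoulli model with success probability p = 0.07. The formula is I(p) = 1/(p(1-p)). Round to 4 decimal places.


For Bernoulli(p), Fisher information is I(p) = 1/(p*(1-p)).
p = 0.07, 1-p = 0.93.
p*(1-p) = 0.0651.
I(p) = 1/0.0651 = 15.3610

15.3610


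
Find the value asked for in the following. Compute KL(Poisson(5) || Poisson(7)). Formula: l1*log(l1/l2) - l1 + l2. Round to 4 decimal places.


KL divergence for Poisson:
KL = l1*log(l1/l2) - l1 + l2.
l1 = 5, l2 = 7.
log(5/7) = -0.336472.
l1*log(l1/l2) = 5 * -0.336472 = -1.682361.
KL = -1.682361 - 5 + 7 = 0.3176

0.3176


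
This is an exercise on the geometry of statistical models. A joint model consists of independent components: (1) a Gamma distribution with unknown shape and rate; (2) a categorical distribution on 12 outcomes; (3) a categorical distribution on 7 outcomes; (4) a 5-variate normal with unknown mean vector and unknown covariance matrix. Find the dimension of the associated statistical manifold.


The dimension of a statistical manifold equals the number of free
(independent) real parameters of the model. For a product of independent
blocks the parameter counts add.
- Gamma (shape, rate): 2.
- categorical on 12 outcomes (probabilities sum to 1): 12-1 = 11.
- categorical on 7 outcomes (probabilities sum to 1): 7-1 = 6.
- 5-variate normal: 5 (mean) + 5*6/2 = 15 (symmetric covariance) = 20.
Total = 2 + 11 + 6 + 20 = 39.
Dimension = 39

39


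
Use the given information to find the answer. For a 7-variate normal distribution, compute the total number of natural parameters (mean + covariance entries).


Exponential family dimension calculation:
For 7-dim MVN: mean has 7 params, covariance has 7*8/2 = 28 unique entries.
Total dim = 7 + 28 = 35.

35


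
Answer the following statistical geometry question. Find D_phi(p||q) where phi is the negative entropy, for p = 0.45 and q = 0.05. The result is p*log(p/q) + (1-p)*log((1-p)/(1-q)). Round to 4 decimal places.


Bregman divergence with negative entropy generator:
D = p*log(p/q) + (1-p)*log((1-p)/(1-q)).
p = 0.45, q = 0.05.
p*log(p/q) = 0.45*log(0.45/0.05) = 0.988751.
(1-p)*log((1-p)/(1-q)) = 0.55*log(0.55/0.95) = -0.300599.
D = 0.988751 + -0.300599 = 0.6882

0.6882


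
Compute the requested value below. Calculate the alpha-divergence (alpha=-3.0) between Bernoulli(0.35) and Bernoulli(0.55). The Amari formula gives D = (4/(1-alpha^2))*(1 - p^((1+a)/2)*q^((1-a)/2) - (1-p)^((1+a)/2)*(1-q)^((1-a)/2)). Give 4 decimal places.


Amari alpha-divergence:
D = (4/(1-alpha^2))*(1 - p^((1+a)/2)*q^((1-a)/2) - (1-p)^((1+a)/2)*(1-q)^((1-a)/2)).
alpha = -3.0, p = 0.35, q = 0.55.
e1 = (1+alpha)/2 = -1.0, e2 = (1-alpha)/2 = 2.0.
t1 = p^e1 * q^e2 = 0.35^-1.0 * 0.55^2.0 = 0.864286.
t2 = (1-p)^e1 * (1-q)^e2 = 0.65^-1.0 * 0.45^2.0 = 0.311538.
4/(1-alpha^2) = -0.5.
D = -0.5*(1 - 0.864286 - 0.311538) = 0.0879

0.0879


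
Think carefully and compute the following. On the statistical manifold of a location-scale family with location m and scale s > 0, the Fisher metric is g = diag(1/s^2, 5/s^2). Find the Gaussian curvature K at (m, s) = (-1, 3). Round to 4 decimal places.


The metric has the form g = (A dm^2 + B ds^2)/s^2 with A = 1, B = 5.
Substitute u = sqrt(A/B)*m: g = B*(du^2 + ds^2)/s^2, i.e. B times the
Poincare upper half-plane metric, which has constant Gaussian curvature -1.
Scaling a 2D metric by a constant c divides the Gaussian curvature by c,
so K = -1/B = -1/(5) = -0.2000 everywhere (the point (m, s) = (-1, 3) is irrelevant:
the curvature is constant).
The requested Gaussian curvature is K = -0.2000.

-0.2000


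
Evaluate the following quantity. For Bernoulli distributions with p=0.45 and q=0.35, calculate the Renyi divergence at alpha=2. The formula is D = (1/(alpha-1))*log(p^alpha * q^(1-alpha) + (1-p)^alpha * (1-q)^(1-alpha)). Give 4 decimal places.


Renyi divergence of order alpha between Bernoulli distributions:
D = (1/(alpha-1))*log(p^alpha * q^(1-alpha) + (1-p)^alpha * (1-q)^(1-alpha)).
alpha = 2, p = 0.45, q = 0.35.
p^alpha * q^(1-alpha) = 0.45^2 * 0.35^-1 = 0.578571.
(1-p)^alpha * (1-q)^(1-alpha) = 0.55^2 * 0.65^-1 = 0.465385.
sum = 0.578571 + 0.465385 = 1.043956.
D = (1/1)*log(1.043956) = 0.0430

0.0430


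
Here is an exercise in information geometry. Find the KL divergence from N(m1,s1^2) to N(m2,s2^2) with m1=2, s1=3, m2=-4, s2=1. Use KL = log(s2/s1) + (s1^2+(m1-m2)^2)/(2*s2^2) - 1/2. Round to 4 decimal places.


KL divergence between normal distributions:
KL = log(s2/s1) + (s1^2 + (m1-m2)^2)/(2*s2^2) - 1/2.
log(1/3) = -1.098612.
(3^2 + (2--4)^2)/(2*1^2) = (9 + 36)/2 = 22.5.
KL = -1.098612 + 22.5 - 0.5 = 20.9014

20.9014


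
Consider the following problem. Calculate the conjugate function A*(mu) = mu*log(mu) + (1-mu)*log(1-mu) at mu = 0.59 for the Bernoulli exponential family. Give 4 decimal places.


Legendre transform for Bernoulli:
A*(mu) = mu*log(mu) + (1-mu)*log(1-mu).
mu = 0.59, 1-mu = 0.41.
mu*log(mu) = 0.59*log(0.59) = -0.311303.
(1-mu)*log(1-mu) = 0.41*log(0.41) = -0.365555.
A* = -0.311303 + -0.365555 = -0.6769

-0.6769


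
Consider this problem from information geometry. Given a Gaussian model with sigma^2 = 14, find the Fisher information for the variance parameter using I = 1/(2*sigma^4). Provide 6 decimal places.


Fisher information for variance: I(sigma^2) = 1/(2*sigma^4).
sigma^2 = 14, so sigma^4 = 196.
I = 1/(2*196) = 1/392 = 0.002551

0.002551


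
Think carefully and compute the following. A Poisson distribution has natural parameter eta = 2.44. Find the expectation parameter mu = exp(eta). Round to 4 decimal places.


Expectation parameter for Poisson exponential family:
mu = exp(eta).
eta = 2.44.
mu = exp(2.44) = 11.4730

11.4730


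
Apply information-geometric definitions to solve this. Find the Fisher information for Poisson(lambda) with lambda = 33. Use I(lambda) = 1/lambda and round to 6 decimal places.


Fisher information for Poisson: I(lambda) = 1/lambda.
lambda = 33.
I(lambda) = 1/33 = 0.030303

0.030303


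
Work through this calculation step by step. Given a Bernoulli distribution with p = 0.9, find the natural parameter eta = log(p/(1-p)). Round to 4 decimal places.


Natural parameter for Bernoulli: eta = log(p/(1-p)).
p = 0.9, 1-p = 0.1.
p/(1-p) = 9.0.
eta = log(9.0) = 2.1972

2.1972


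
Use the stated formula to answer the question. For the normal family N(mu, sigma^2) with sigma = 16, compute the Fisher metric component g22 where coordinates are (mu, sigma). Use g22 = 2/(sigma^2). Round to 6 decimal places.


For the 2-parameter normal family, the Fisher metric has:
  g11 = 1/sigma^2, g22 = 2/sigma^2.
sigma = 16, sigma^2 = 256.
g22 = 0.007813

0.007813


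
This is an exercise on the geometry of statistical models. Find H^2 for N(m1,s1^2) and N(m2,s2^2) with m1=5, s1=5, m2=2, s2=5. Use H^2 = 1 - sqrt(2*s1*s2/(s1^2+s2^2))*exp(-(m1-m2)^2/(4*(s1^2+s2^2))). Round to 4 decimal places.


Squared Hellinger distance for Gaussians:
H^2 = 1 - sqrt(2*s1*s2/(s1^2+s2^2)) * exp(-(m1-m2)^2/(4*(s1^2+s2^2))).
s1^2 = 25, s2^2 = 25, s1^2+s2^2 = 50.
sqrt(2*5*5/(50)) = 1.0.
(m1-m2)^2 = (3)^2 = 9.
exp(-9/(4*50)) = exp(-0.045) = 0.955997.
H^2 = 1 - 1.0*0.955997 = 0.0440

0.0440


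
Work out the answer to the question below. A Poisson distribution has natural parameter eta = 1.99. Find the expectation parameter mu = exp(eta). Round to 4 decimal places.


Expectation parameter for Poisson exponential family:
mu = exp(eta).
eta = 1.99.
mu = exp(1.99) = 7.3155

7.3155


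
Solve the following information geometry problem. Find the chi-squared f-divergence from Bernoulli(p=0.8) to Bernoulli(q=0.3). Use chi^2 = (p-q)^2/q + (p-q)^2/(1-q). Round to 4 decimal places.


Chi-squared divergence between Bernoulli distributions:
chi^2 = (p-q)^2/q + (p-q)^2/(1-q).
p = 0.8, q = 0.3, p-q = 0.5.
(p-q)^2 = 0.25.
term1 = 0.25/0.3 = 0.833333.
term2 = 0.25/0.7 = 0.357143.
chi^2 = 0.833333 + 0.357143 = 1.1905

1.1905


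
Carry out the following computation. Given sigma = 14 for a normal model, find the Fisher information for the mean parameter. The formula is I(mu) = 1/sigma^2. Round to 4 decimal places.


The Fisher information for the mean of a normal distribution is I(mu) = 1/sigma^2.
sigma = 14, so sigma^2 = 196.
I(mu) = 1/196 = 0.0051

0.0051


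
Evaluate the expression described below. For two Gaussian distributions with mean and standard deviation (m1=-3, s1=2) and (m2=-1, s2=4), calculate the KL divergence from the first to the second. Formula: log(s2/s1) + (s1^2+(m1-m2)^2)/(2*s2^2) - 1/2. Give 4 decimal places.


KL divergence between normal distributions:
KL = log(s2/s1) + (s1^2 + (m1-m2)^2)/(2*s2^2) - 1/2.
log(4/2) = 0.693147.
(2^2 + (-3--1)^2)/(2*4^2) = (4 + 4)/32 = 0.25.
KL = 0.693147 + 0.25 - 0.5 = 0.4431

0.4431


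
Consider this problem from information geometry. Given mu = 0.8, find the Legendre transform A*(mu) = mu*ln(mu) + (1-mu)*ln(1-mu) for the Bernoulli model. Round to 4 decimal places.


Legendre transform for Bernoulli:
A*(mu) = mu*log(mu) + (1-mu)*log(1-mu).
mu = 0.8, 1-mu = 0.2.
mu*log(mu) = 0.8*log(0.8) = -0.178515.
(1-mu)*log(1-mu) = 0.2*log(0.2) = -0.321888.
A* = -0.178515 + -0.321888 = -0.5004

-0.5004


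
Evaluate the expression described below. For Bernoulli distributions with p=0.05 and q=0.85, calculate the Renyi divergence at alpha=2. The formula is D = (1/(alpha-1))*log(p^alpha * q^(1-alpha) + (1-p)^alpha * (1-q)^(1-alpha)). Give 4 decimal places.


Renyi divergence of order alpha between Bernoulli distributions:
D = (1/(alpha-1))*log(p^alpha * q^(1-alpha) + (1-p)^alpha * (1-q)^(1-alpha)).
alpha = 2, p = 0.05, q = 0.85.
p^alpha * q^(1-alpha) = 0.05^2 * 0.85^-1 = 0.002941.
(1-p)^alpha * (1-q)^(1-alpha) = 0.95^2 * 0.15^-1 = 6.016667.
sum = 0.002941 + 6.016667 = 6.019608.
D = (1/1)*log(6.019608) = 1.7950

1.7950


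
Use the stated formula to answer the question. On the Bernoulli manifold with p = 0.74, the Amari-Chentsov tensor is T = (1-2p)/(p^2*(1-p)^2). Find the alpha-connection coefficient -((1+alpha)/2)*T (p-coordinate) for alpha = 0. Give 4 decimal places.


Skewness (Amari-Chentsov) tensor: T = (1-2p)/(p^2*(1-p)^2).
p = 0.74, 1-2p = -0.48, p^2 = 0.5476, (1-p)^2 = 0.0676.
T = -0.48/(0.5476 * 0.0676) = -12.966749.
In the p-coordinate, Gamma^(alpha) = Gamma^(0) - (alpha/2)*T with Gamma^(0) = (1/2)*g'(p) = -T/2,
so Gamma^(alpha) = -((1+alpha)/2)*T.
alpha = 0, -(1+alpha)/2 = -0.5.
Gamma = -0.5 * -12.966749 = 6.4834

6.4834


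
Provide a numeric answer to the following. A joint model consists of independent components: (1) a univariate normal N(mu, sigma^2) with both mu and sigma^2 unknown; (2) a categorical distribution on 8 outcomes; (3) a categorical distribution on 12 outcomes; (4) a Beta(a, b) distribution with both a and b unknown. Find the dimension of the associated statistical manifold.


The dimension of a statistical manifold equals the number of free
(independent) real parameters of the model. For a product of independent
blocks the parameter counts add.
- normal (mu, sigma^2): 2.
- categorical on 8 outcomes (probabilities sum to 1): 8-1 = 7.
- categorical on 12 outcomes (probabilities sum to 1): 12-1 = 11.
- Beta (a, b): 2.
Total = 2 + 7 + 11 + 2 = 22.
Dimension = 22

22


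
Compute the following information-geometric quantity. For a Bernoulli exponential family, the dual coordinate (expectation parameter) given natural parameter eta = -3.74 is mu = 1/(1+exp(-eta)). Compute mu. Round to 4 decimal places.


Dual coordinate (expectation parameter) for Bernoulli:
mu = 1/(1+exp(-eta)).
eta = -3.74.
exp(-eta) = exp(3.74) = 42.09799.
mu = 1/(1+42.09799) = 0.0232

0.0232


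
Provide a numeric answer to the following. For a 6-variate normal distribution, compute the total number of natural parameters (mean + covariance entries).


Exponential family dimension calculation:
For 6-dim MVN: mean has 6 params, covariance has 6*7/2 = 21 unique entries.
Total dim = 6 + 21 = 27.

27


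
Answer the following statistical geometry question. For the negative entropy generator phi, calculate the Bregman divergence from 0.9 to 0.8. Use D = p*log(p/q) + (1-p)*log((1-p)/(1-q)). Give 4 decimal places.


Bregman divergence with negative entropy generator:
D = p*log(p/q) + (1-p)*log((1-p)/(1-q)).
p = 0.9, q = 0.8.
p*log(p/q) = 0.9*log(0.9/0.8) = 0.106005.
(1-p)*log((1-p)/(1-q)) = 0.1*log(0.1/0.2) = -0.069315.
D = 0.106005 + -0.069315 = 0.0367

0.0367


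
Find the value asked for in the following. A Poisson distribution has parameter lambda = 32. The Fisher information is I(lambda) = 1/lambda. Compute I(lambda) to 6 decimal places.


Fisher information for Poisson: I(lambda) = 1/lambda.
lambda = 32.
I(lambda) = 1/32 = 0.031250

0.031250


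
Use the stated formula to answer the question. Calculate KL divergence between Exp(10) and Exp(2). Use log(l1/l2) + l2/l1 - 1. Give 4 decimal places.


KL divergence for exponential family:
KL = log(l1/l2) + l2/l1 - 1.
log(10/2) = 1.609438.
2/10 = 0.2.
KL = 1.609438 + 0.2 - 1 = 0.8094

0.8094


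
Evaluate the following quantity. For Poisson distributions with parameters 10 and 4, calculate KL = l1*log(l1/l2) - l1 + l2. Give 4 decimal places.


KL divergence for Poisson:
KL = l1*log(l1/l2) - l1 + l2.
l1 = 10, l2 = 4.
log(10/4) = 0.916291.
l1*log(l1/l2) = 10 * 0.916291 = 9.162907.
KL = 9.162907 - 10 + 4 = 3.1629

3.1629


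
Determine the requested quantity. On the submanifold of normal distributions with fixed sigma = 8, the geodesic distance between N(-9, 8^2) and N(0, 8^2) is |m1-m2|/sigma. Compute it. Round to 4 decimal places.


On the fixed-variance normal subfamily, geodesic distance = |m1-m2|/sigma.
|-9 - 0| = 9.
sigma = 8.
d = 9/8 = 1.1250

1.1250


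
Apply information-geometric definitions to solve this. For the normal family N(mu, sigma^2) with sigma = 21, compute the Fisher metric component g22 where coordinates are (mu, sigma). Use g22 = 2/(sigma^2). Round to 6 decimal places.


For the 2-parameter normal family, the Fisher metric has:
  g11 = 1/sigma^2, g22 = 2/sigma^2.
sigma = 21, sigma^2 = 441.
g22 = 0.004535

0.004535


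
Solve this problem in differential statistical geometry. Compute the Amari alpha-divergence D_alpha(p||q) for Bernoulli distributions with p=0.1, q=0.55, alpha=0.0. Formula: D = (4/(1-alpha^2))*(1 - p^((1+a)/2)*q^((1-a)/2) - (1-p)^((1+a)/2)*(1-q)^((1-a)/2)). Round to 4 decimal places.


Amari alpha-divergence:
D = (4/(1-alpha^2))*(1 - p^((1+a)/2)*q^((1-a)/2) - (1-p)^((1+a)/2)*(1-q)^((1-a)/2)).
alpha = 0.0, p = 0.1, q = 0.55.
e1 = (1+alpha)/2 = 0.5, e2 = (1-alpha)/2 = 0.5.
t1 = p^e1 * q^e2 = 0.1^0.5 * 0.55^0.5 = 0.234521.
t2 = (1-p)^e1 * (1-q)^e2 = 0.9^0.5 * 0.45^0.5 = 0.636396.
4/(1-alpha^2) = 4.0.
D = 4.0*(1 - 0.234521 - 0.636396) = 0.5163

0.5163


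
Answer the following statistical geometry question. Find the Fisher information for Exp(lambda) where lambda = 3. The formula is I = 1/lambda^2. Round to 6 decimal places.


Fisher information for exponential: I(lambda) = 1/lambda^2.
lambda = 3, lambda^2 = 9.
I = 1/9 = 0.111111

0.111111


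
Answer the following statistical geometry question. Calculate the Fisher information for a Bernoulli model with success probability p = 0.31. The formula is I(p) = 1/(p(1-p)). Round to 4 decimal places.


For Bernoulli(p), Fisher information is I(p) = 1/(p*(1-p)).
p = 0.31, 1-p = 0.69.
p*(1-p) = 0.2139.
I(p) = 1/0.2139 = 4.6751

4.6751


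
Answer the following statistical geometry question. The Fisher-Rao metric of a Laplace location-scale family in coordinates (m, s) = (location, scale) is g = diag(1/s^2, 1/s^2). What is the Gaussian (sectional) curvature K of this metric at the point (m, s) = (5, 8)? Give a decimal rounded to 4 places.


The metric has the form g = (A dm^2 + B ds^2)/s^2 with A = 1, B = 1.
Substitute u = sqrt(A/B)*m: g = B*(du^2 + ds^2)/s^2, i.e. B times the
Poincare upper half-plane metric, which has constant Gaussian curvature -1.
Scaling a 2D metric by a constant c divides the Gaussian curvature by c,
so K = -1/B = -1/(1) = -1.0000 everywhere (the point (m, s) = (5, 8) is irrelevant:
the curvature is constant).
The requested Gaussian curvature is K = -1.0000.

-1.0000


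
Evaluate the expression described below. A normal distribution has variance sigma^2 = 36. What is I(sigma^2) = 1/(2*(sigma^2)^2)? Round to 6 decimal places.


Fisher information for variance: I(sigma^2) = 1/(2*sigma^4).
sigma^2 = 36, so sigma^4 = 1296.
I = 1/(2*1296) = 1/2592 = 0.000386

0.000386


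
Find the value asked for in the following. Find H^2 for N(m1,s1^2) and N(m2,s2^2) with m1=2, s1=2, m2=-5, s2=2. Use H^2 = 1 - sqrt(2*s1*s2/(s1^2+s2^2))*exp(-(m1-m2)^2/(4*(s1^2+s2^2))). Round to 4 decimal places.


Squared Hellinger distance for Gaussians:
H^2 = 1 - sqrt(2*s1*s2/(s1^2+s2^2)) * exp(-(m1-m2)^2/(4*(s1^2+s2^2))).
s1^2 = 4, s2^2 = 4, s1^2+s2^2 = 8.
sqrt(2*2*2/(8)) = 1.0.
(m1-m2)^2 = (7)^2 = 49.
exp(-49/(4*8)) = exp(-1.53125) = 0.216265.
H^2 = 1 - 1.0*0.216265 = 0.7837

0.7837


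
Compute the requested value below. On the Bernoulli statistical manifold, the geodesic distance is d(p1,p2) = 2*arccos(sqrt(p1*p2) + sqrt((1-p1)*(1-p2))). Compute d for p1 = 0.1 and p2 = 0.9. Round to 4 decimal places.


Geodesic distance on Bernoulli manifold:
d(p1,p2) = 2*arccos(sqrt(p1*p2) + sqrt((1-p1)*(1-p2))).
sqrt(p1*p2) = sqrt(0.1*0.9) = 0.3.
sqrt((1-p1)*(1-p2)) = sqrt(0.9*0.1) = 0.3.
arg = 0.3 + 0.3 = 0.6.
d = 2*arccos(0.6) = 1.8546

1.8546


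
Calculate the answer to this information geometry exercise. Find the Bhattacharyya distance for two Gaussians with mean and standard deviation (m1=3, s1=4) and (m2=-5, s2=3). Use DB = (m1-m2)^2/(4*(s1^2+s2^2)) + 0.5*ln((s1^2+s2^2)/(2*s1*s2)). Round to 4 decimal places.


Bhattacharyya distance between two Gaussians:
DB = (m1-m2)^2/(4*(s1^2+s2^2)) + (1/2)*ln((s1^2+s2^2)/(2*s1*s2)).
(m1-m2)^2 = (8)^2 = 64.
s1^2+s2^2 = 16 + 9 = 25.
term1 = 64/100 = 0.64.
term2 = 0.5*ln(25/24.0) = 0.020411.
DB = 0.64 + 0.020411 = 0.6604

0.6604


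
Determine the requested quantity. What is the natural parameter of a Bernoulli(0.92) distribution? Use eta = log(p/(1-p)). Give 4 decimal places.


Natural parameter for Bernoulli: eta = log(p/(1-p)).
p = 0.92, 1-p = 0.08.
p/(1-p) = 11.5.
eta = log(11.5) = 2.4423

2.4423


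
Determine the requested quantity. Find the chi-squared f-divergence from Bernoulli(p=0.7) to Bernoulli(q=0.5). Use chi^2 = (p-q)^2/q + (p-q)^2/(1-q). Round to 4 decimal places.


Chi-squared divergence between Bernoulli distributions:
chi^2 = (p-q)^2/q + (p-q)^2/(1-q).
p = 0.7, q = 0.5, p-q = 0.2.
(p-q)^2 = 0.04.
term1 = 0.04/0.5 = 0.08.
term2 = 0.04/0.5 = 0.08.
chi^2 = 0.08 + 0.08 = 0.1600

0.1600


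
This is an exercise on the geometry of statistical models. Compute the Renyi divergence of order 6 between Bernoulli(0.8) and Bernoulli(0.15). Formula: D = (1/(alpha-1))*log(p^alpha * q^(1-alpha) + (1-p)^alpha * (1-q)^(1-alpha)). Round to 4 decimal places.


Renyi divergence of order alpha between Bernoulli distributions:
D = (1/(alpha-1))*log(p^alpha * q^(1-alpha) + (1-p)^alpha * (1-q)^(1-alpha)).
alpha = 6, p = 0.8, q = 0.15.
p^alpha * q^(1-alpha) = 0.8^6 * 0.15^-5 = 3452.102058.
(1-p)^alpha * (1-q)^(1-alpha) = 0.2^6 * 0.85^-5 = 0.000144.
sum = 3452.102058 + 0.000144 = 3452.102202.
D = (1/5)*log(3452.102202) = 1.6293

1.6293


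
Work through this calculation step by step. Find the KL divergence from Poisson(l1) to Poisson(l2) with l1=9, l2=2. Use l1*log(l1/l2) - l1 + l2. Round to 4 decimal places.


KL divergence for Poisson:
KL = l1*log(l1/l2) - l1 + l2.
l1 = 9, l2 = 2.
log(9/2) = 1.504077.
l1*log(l1/l2) = 9 * 1.504077 = 13.536697.
KL = 13.536697 - 9 + 2 = 6.5367

6.5367


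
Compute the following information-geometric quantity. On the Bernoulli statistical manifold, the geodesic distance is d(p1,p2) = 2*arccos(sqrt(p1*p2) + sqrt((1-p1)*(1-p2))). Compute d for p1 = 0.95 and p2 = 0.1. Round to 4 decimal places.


Geodesic distance on Bernoulli manifold:
d(p1,p2) = 2*arccos(sqrt(p1*p2) + sqrt((1-p1)*(1-p2))).
sqrt(p1*p2) = sqrt(0.95*0.1) = 0.308221.
sqrt((1-p1)*(1-p2)) = sqrt(0.05*0.9) = 0.212132.
arg = 0.308221 + 0.212132 = 0.520353.
d = 2*arccos(0.520353) = 2.0471

2.0471


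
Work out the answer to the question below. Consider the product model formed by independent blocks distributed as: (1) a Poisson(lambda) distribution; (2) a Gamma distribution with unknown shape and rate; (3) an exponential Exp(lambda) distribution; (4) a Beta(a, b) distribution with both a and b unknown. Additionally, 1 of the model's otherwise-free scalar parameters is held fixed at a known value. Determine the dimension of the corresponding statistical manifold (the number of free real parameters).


The dimension of a statistical manifold equals the number of free
(independent) real parameters of the model. For a product of independent
blocks the parameter counts add.
- Poisson (lambda): 1.
- Gamma (shape, rate): 2.
- exponential (lambda): 1.
- Beta (a, b): 2.
Total = 1 + 2 + 1 + 2 = 6.
1 parameter(s) fixed at known values: 6 - 1 = 5.
Dimension = 5

5


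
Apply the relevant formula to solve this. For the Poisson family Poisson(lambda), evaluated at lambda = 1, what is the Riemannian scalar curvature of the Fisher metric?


This family has a single free parameter, so its statistical manifold
is 1-dimensional. The Riemann curvature tensor of any 1-dimensional
Riemannian manifold vanishes identically, so R = 0.

0


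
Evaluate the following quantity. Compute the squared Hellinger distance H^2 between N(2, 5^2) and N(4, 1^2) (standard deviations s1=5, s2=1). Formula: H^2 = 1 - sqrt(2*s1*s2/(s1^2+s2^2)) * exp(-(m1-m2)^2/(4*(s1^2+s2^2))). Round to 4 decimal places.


Squared Hellinger distance for Gaussians:
H^2 = 1 - sqrt(2*s1*s2/(s1^2+s2^2)) * exp(-(m1-m2)^2/(4*(s1^2+s2^2))).
s1^2 = 25, s2^2 = 1, s1^2+s2^2 = 26.
sqrt(2*5*1/(26)) = 0.620174.
(m1-m2)^2 = (-2)^2 = 4.
exp(-4/(4*26)) = exp(-0.038462) = 0.962269.
H^2 = 1 - 0.620174*0.962269 = 0.4032

0.4032


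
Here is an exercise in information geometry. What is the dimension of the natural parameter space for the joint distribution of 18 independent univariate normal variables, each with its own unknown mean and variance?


Exponential family dimension calculation:
Each univariate normal has two natural parameters (mu/sigma^2 and -1/(2 sigma^2)).
With 18 independent components, dim = 2 * 18 = 36.

36


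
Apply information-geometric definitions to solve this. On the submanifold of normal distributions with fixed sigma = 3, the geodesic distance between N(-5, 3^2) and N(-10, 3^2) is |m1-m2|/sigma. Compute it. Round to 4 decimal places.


On the fixed-variance normal subfamily, geodesic distance = |m1-m2|/sigma.
|-5 - -10| = 5.
sigma = 3.
d = 5/3 = 1.6667

1.6667


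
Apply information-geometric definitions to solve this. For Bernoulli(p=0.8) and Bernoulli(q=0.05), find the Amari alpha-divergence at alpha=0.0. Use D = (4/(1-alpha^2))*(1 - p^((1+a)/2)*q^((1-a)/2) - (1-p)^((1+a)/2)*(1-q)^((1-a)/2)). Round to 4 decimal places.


Amari alpha-divergence:
D = (4/(1-alpha^2))*(1 - p^((1+a)/2)*q^((1-a)/2) - (1-p)^((1+a)/2)*(1-q)^((1-a)/2)).
alpha = 0.0, p = 0.8, q = 0.05.
e1 = (1+alpha)/2 = 0.5, e2 = (1-alpha)/2 = 0.5.
t1 = p^e1 * q^e2 = 0.8^0.5 * 0.05^0.5 = 0.2.
t2 = (1-p)^e1 * (1-q)^e2 = 0.2^0.5 * 0.95^0.5 = 0.43589.
4/(1-alpha^2) = 4.0.
D = 4.0*(1 - 0.2 - 0.43589) = 1.4564

1.4564


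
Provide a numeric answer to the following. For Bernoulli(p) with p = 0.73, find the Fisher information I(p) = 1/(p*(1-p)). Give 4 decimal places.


For Bernoulli(p), Fisher information is I(p) = 1/(p*(1-p)).
p = 0.73, 1-p = 0.27.
p*(1-p) = 0.1971.
I(p) = 1/0.1971 = 5.0736

5.0736


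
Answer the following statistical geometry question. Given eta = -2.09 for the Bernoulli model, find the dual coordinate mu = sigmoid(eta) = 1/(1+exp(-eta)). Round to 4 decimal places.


Dual coordinate (expectation parameter) for Bernoulli:
mu = 1/(1+exp(-eta)).
eta = -2.09.
exp(-eta) = exp(2.09) = 8.084915.
mu = 1/(1+8.084915) = 0.1101

0.1101


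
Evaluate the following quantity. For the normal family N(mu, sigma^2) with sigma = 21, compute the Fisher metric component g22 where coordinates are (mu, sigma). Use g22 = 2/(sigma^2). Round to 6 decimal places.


For the 2-parameter normal family, the Fisher metric has:
  g11 = 1/sigma^2, g22 = 2/sigma^2.
sigma = 21, sigma^2 = 441.
g22 = 0.004535

0.004535


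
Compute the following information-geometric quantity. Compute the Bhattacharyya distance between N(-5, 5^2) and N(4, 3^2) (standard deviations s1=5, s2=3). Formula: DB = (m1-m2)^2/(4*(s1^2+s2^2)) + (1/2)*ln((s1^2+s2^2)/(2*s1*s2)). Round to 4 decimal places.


Bhattacharyya distance between two Gaussians:
DB = (m1-m2)^2/(4*(s1^2+s2^2)) + (1/2)*ln((s1^2+s2^2)/(2*s1*s2)).
(m1-m2)^2 = (-9)^2 = 81.
s1^2+s2^2 = 25 + 9 = 34.
term1 = 81/136 = 0.595588.
term2 = 0.5*ln(34/30.0) = 0.062582.
DB = 0.595588 + 0.062582 = 0.6582

0.6582


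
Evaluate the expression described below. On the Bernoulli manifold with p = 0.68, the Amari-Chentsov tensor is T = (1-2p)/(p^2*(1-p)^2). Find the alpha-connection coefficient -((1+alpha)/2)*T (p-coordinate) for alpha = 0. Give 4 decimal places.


Skewness (Amari-Chentsov) tensor: T = (1-2p)/(p^2*(1-p)^2).
p = 0.68, 1-2p = -0.36, p^2 = 0.4624, (1-p)^2 = 0.1024.
T = -0.36/(0.4624 * 0.1024) = -7.602995.
In the p-coordinate, Gamma^(alpha) = Gamma^(0) - (alpha/2)*T with Gamma^(0) = (1/2)*g'(p) = -T/2,
so Gamma^(alpha) = -((1+alpha)/2)*T.
alpha = 0, -(1+alpha)/2 = -0.5.
Gamma = -0.5 * -7.602995 = 3.8015

3.8015


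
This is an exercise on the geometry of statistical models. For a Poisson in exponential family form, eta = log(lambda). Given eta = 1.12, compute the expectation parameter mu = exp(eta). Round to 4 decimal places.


Expectation parameter for Poisson exponential family:
mu = exp(eta).
eta = 1.12.
mu = exp(1.12) = 3.0649

3.0649


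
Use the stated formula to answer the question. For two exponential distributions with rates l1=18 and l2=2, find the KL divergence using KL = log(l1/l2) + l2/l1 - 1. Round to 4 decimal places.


KL divergence for exponential family:
KL = log(l1/l2) + l2/l1 - 1.
log(18/2) = 2.197225.
2/18 = 0.111111.
KL = 2.197225 + 0.111111 - 1 = 1.3083

1.3083


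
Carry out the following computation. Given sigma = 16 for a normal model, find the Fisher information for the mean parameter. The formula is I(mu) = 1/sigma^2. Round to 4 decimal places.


The Fisher information for the mean of a normal distribution is I(mu) = 1/sigma^2.
sigma = 16, so sigma^2 = 256.
I(mu) = 1/256 = 0.0039

0.0039


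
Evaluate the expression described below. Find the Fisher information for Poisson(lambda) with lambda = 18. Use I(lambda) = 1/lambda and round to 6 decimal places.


Fisher information for Poisson: I(lambda) = 1/lambda.
lambda = 18.
I(lambda) = 1/18 = 0.055556

0.055556


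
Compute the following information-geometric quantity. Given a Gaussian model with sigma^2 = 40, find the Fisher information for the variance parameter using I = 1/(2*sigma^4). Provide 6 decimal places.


Fisher information for variance: I(sigma^2) = 1/(2*sigma^4).
sigma^2 = 40, so sigma^4 = 1600.
I = 1/(2*1600) = 1/3200 = 0.000313

0.000313


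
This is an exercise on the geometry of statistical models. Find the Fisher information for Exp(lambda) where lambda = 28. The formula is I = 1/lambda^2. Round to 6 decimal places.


Fisher information for exponential: I(lambda) = 1/lambda^2.
lambda = 28, lambda^2 = 784.
I = 1/784 = 0.001276

0.001276


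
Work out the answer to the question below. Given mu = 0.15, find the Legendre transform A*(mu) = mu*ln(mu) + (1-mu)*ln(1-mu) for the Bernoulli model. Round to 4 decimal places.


Legendre transform for Bernoulli:
A*(mu) = mu*log(mu) + (1-mu)*log(1-mu).
mu = 0.15, 1-mu = 0.85.
mu*log(mu) = 0.15*log(0.15) = -0.284568.
(1-mu)*log(1-mu) = 0.85*log(0.85) = -0.138141.
A* = -0.284568 + -0.138141 = -0.4227

-0.4227


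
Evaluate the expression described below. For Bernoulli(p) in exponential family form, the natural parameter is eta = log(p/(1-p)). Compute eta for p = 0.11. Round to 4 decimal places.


Natural parameter for Bernoulli: eta = log(p/(1-p)).
p = 0.11, 1-p = 0.89.
p/(1-p) = 0.123596.
eta = log(0.123596) = -2.0907

-2.0907


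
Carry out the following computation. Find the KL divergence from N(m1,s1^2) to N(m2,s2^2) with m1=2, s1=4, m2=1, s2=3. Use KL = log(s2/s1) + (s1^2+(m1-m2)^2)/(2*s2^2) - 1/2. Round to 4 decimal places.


KL divergence between normal distributions:
KL = log(s2/s1) + (s1^2 + (m1-m2)^2)/(2*s2^2) - 1/2.
log(3/4) = -0.287682.
(4^2 + (2-1)^2)/(2*3^2) = (16 + 1)/18 = 0.944444.
KL = -0.287682 + 0.944444 - 0.5 = 0.1568

0.1568


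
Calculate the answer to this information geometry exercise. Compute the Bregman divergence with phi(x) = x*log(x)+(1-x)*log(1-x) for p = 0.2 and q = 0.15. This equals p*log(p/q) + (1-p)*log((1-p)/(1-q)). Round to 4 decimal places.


Bregman divergence with negative entropy generator:
D = p*log(p/q) + (1-p)*log((1-p)/(1-q)).
p = 0.2, q = 0.15.
p*log(p/q) = 0.2*log(0.2/0.15) = 0.057536.
(1-p)*log((1-p)/(1-q)) = 0.8*log(0.8/0.85) = -0.0485.
D = 0.057536 + -0.0485 = 0.0090

0.0090


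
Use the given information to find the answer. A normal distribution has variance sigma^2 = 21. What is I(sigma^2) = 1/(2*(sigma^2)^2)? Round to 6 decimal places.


Fisher information for variance: I(sigma^2) = 1/(2*sigma^4).
sigma^2 = 21, so sigma^4 = 441.
I = 1/(2*441) = 1/882 = 0.001134

0.001134


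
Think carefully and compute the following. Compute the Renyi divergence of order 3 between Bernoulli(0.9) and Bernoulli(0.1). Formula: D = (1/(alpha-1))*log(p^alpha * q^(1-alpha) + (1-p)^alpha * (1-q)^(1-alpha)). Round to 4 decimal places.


Renyi divergence of order alpha between Bernoulli distributions:
D = (1/(alpha-1))*log(p^alpha * q^(1-alpha) + (1-p)^alpha * (1-q)^(1-alpha)).
alpha = 3, p = 0.9, q = 0.1.
p^alpha * q^(1-alpha) = 0.9^3 * 0.1^-2 = 72.9.
(1-p)^alpha * (1-q)^(1-alpha) = 0.1^3 * 0.9^-2 = 0.001235.
sum = 72.9 + 0.001235 = 72.901235.
D = (1/2)*log(72.901235) = 2.1446

2.1446


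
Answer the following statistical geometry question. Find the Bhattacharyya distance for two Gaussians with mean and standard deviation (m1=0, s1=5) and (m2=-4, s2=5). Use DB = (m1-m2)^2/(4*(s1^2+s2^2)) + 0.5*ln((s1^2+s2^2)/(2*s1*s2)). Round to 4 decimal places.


Bhattacharyya distance between two Gaussians:
DB = (m1-m2)^2/(4*(s1^2+s2^2)) + (1/2)*ln((s1^2+s2^2)/(2*s1*s2)).
(m1-m2)^2 = (4)^2 = 16.
s1^2+s2^2 = 25 + 25 = 50.
term1 = 16/200 = 0.08.
term2 = 0.5*ln(50/50.0) = 0.0.
DB = 0.08 + 0.0 = 0.0800

0.0800


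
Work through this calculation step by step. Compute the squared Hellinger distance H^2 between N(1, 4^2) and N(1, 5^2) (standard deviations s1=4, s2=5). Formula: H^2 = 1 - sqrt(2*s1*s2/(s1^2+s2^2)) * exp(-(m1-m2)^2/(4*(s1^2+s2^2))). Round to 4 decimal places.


Squared Hellinger distance for Gaussians:
H^2 = 1 - sqrt(2*s1*s2/(s1^2+s2^2)) * exp(-(m1-m2)^2/(4*(s1^2+s2^2))).
s1^2 = 16, s2^2 = 25, s1^2+s2^2 = 41.
sqrt(2*4*5/(41)) = 0.98773.
(m1-m2)^2 = (0)^2 = 0.
exp(-0/(4*41)) = exp(0.0) = 1.0.
H^2 = 1 - 0.98773*1.0 = 0.0123

0.0123


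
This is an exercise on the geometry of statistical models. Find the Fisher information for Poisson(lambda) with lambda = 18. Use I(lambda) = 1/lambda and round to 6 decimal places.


Fisher information for Poisson: I(lambda) = 1/lambda.
lambda = 18.
I(lambda) = 1/18 = 0.055556

0.055556


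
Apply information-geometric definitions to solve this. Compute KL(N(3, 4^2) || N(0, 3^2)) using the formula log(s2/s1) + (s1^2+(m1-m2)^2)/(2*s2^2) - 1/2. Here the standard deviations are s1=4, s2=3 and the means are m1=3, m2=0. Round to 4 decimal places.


KL divergence between normal distributions:
KL = log(s2/s1) + (s1^2 + (m1-m2)^2)/(2*s2^2) - 1/2.
log(3/4) = -0.287682.
(4^2 + (3-0)^2)/(2*3^2) = (16 + 9)/18 = 1.388889.
KL = -0.287682 + 1.388889 - 0.5 = 0.6012

0.6012


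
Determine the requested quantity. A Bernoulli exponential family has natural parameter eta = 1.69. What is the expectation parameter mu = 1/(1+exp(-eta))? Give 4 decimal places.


Dual coordinate (expectation parameter) for Bernoulli:
mu = 1/(1+exp(-eta)).
eta = 1.69.
exp(-eta) = exp(-1.69) = 0.18452.
mu = 1/(1+0.18452) = 0.8442

0.8442


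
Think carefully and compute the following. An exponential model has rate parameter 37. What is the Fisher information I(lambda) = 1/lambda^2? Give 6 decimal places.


Fisher information for exponential: I(lambda) = 1/lambda^2.
lambda = 37, lambda^2 = 1369.
I = 1/1369 = 0.000730

0.000730


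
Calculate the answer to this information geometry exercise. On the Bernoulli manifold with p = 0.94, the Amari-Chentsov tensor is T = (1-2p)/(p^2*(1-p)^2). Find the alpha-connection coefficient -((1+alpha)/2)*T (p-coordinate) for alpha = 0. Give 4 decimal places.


Skewness (Amari-Chentsov) tensor: T = (1-2p)/(p^2*(1-p)^2).
p = 0.94, 1-2p = -0.88, p^2 = 0.8836, (1-p)^2 = 0.0036.
T = -0.88/(0.8836 * 0.0036) = -276.646044.
In the p-coordinate, Gamma^(alpha) = Gamma^(0) - (alpha/2)*T with Gamma^(0) = (1/2)*g'(p) = -T/2,
so Gamma^(alpha) = -((1+alpha)/2)*T.
alpha = 0, -(1+alpha)/2 = -0.5.
Gamma = -0.5 * -276.646044 = 138.3230

138.3230


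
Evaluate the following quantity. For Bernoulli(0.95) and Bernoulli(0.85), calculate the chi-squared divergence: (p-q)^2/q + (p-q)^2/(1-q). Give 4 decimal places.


Chi-squared divergence between Bernoulli distributions:
chi^2 = (p-q)^2/q + (p-q)^2/(1-q).
p = 0.95, q = 0.85, p-q = 0.1.
(p-q)^2 = 0.01.
term1 = 0.01/0.85 = 0.011765.
term2 = 0.01/0.15 = 0.066667.
chi^2 = 0.011765 + 0.066667 = 0.0784

0.0784


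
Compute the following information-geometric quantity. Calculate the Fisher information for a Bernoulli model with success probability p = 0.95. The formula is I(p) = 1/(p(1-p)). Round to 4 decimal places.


For Bernoulli(p), Fisher information is I(p) = 1/(p*(1-p)).
p = 0.95, 1-p = 0.05.
p*(1-p) = 0.0475.
I(p) = 1/0.0475 = 21.0526

21.0526


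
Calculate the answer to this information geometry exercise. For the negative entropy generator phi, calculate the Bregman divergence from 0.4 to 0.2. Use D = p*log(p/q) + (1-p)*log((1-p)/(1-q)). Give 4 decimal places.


Bregman divergence with negative entropy generator:
D = p*log(p/q) + (1-p)*log((1-p)/(1-q)).
p = 0.4, q = 0.2.
p*log(p/q) = 0.4*log(0.4/0.2) = 0.277259.
(1-p)*log((1-p)/(1-q)) = 0.6*log(0.6/0.8) = -0.172609.
D = 0.277259 + -0.172609 = 0.1046

0.1046


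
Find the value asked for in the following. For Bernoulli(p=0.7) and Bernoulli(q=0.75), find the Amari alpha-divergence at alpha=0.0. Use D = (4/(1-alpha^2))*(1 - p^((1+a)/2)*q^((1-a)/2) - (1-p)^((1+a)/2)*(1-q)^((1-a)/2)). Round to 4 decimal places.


Amari alpha-divergence:
D = (4/(1-alpha^2))*(1 - p^((1+a)/2)*q^((1-a)/2) - (1-p)^((1+a)/2)*(1-q)^((1-a)/2)).
alpha = 0.0, p = 0.7, q = 0.75.
e1 = (1+alpha)/2 = 0.5, e2 = (1-alpha)/2 = 0.5.
t1 = p^e1 * q^e2 = 0.7^0.5 * 0.75^0.5 = 0.724569.
t2 = (1-p)^e1 * (1-q)^e2 = 0.3^0.5 * 0.25^0.5 = 0.273861.
4/(1-alpha^2) = 4.0.
D = 4.0*(1 - 0.724569 - 0.273861) = 0.0063

0.0063


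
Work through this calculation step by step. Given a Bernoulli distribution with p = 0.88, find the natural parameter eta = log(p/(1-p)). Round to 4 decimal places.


Natural parameter for Bernoulli: eta = log(p/(1-p)).
p = 0.88, 1-p = 0.12.
p/(1-p) = 7.333333.
eta = log(7.333333) = 1.9924

1.9924


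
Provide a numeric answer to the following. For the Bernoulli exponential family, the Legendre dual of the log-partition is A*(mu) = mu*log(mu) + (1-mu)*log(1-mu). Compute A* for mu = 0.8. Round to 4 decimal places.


Legendre transform for Bernoulli:
A*(mu) = mu*log(mu) + (1-mu)*log(1-mu).
mu = 0.8, 1-mu = 0.2.
mu*log(mu) = 0.8*log(0.8) = -0.178515.
(1-mu)*log(1-mu) = 0.2*log(0.2) = -0.321888.
A* = -0.178515 + -0.321888 = -0.5004

-0.5004


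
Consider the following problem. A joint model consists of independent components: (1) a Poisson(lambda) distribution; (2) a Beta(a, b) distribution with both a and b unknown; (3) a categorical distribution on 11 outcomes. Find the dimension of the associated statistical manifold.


The dimension of a statistical manifold equals the number of free
(independent) real parameters of the model. For a product of independent
blocks the parameter counts add.
- Poisson (lambda): 1.
- Beta (a, b): 2.
- categorical on 11 outcomes (probabilities sum to 1): 11-1 = 10.
Total = 1 + 2 + 10 = 13.
Dimension = 13

13


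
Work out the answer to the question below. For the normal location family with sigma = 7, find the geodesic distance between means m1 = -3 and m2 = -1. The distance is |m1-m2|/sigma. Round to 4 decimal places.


On the fixed-variance normal subfamily, geodesic distance = |m1-m2|/sigma.
|-3 - -1| = 2.
sigma = 7.
d = 2/7 = 0.2857

0.2857


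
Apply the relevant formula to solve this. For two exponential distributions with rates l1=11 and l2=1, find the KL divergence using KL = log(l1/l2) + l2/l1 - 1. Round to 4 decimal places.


KL divergence for exponential family:
KL = log(l1/l2) + l2/l1 - 1.
log(11/1) = 2.397895.
1/11 = 0.090909.
KL = 2.397895 + 0.090909 - 1 = 1.4888

1.4888


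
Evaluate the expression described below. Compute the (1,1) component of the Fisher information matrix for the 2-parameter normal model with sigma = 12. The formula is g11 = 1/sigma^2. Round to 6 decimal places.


For the 2-parameter normal family, the Fisher metric has:
  g11 = 1/sigma^2, g22 = 2/sigma^2.
sigma = 12, sigma^2 = 144.
g11 = 0.006944

0.006944


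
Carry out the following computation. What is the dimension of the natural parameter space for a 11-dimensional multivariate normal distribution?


Exponential family dimension calculation:
For 11-dim MVN: mean has 11 params, covariance has 11*12/2 = 66 unique entries.
Total dim = 11 + 66 = 77.

77


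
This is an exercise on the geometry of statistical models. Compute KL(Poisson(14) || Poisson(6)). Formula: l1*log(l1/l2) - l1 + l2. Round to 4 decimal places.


KL divergence for Poisson:
KL = l1*log(l1/l2) - l1 + l2.
l1 = 14, l2 = 6.
log(14/6) = 0.847298.
l1*log(l1/l2) = 14 * 0.847298 = 11.86217.
KL = 11.86217 - 14 + 6 = 3.8622

3.8622


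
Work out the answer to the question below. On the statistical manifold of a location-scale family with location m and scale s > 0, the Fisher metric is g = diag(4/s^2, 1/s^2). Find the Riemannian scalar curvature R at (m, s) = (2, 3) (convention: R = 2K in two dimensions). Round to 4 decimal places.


The metric has the form g = (A dm^2 + B ds^2)/s^2 with A = 4, B = 1.
Substitute u = sqrt(A/B)*m: g = B*(du^2 + ds^2)/s^2, i.e. B times the
Poincare upper half-plane metric, which has constant Gaussian curvature -1.
Scaling a 2D metric by a constant c divides the Gaussian curvature by c,
so K = -1/B = -1/(1) = -1.0000 everywhere (the point (m, s) = (2, 3) is irrelevant:
the curvature is constant).
Scalar curvature in dimension 2: R = 2K = -2/(1) = -2.0000.

-2.0000


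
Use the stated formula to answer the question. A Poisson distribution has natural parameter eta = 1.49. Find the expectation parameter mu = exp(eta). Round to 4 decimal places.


Expectation parameter for Poisson exponential family:
mu = exp(eta).
eta = 1.49.
mu = exp(1.49) = 4.4371

4.4371


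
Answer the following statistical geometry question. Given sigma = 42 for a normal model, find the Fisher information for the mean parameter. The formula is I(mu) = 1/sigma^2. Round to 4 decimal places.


The Fisher information for the mean of a normal distribution is I(mu) = 1/sigma^2.
sigma = 42, so sigma^2 = 1764.
I(mu) = 1/1764 = 0.0006

0.0006


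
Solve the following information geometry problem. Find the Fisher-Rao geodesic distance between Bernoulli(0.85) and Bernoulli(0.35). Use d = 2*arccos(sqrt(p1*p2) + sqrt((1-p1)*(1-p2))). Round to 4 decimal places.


Geodesic distance on Bernoulli manifold:
d(p1,p2) = 2*arccos(sqrt(p1*p2) + sqrt((1-p1)*(1-p2))).
sqrt(p1*p2) = sqrt(0.85*0.35) = 0.545436.
sqrt((1-p1)*(1-p2)) = sqrt(0.15*0.65) = 0.31225.
arg = 0.545436 + 0.31225 = 0.857686.
d = 2*arccos(0.857686) = 1.0801

1.0801
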